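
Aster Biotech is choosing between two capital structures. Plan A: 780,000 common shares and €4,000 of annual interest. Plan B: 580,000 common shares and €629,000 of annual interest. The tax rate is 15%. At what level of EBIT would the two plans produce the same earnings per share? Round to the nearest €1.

At indifference, (EBIT − 4,000)(1 − t)/780,000 = (EBIT − 629,000)(1 − t)/580,000.
Cancelling (1 − t) and cross-multiplying: 580,000·(EBIT − 4,000) = 780,000·(EBIT − 629,000).
EBIT × (780,000 − 580,000) = 629,000 × 780,000 − 4,000 × 580,000 = 488,300,000,000, so EBIT = 488,300,000,000 ÷ 200,000 = 2,441,500.00.

€2,441,500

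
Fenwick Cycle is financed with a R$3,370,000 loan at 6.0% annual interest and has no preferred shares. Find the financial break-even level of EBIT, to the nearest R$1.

Annual interest = 6.0% × R$3,370,000 = R$202,200.00.
With no preferred dividends, EPS = 0 when EBIT exactly covers interest, so the financial break-even EBIT is R$202,200.00.

R$202,200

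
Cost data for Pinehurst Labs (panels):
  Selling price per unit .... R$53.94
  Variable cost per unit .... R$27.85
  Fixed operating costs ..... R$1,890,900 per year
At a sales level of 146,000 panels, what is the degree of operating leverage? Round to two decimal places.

Contribution at this volume is 146,000 × R$26.09 = R$3,809,140.00.
EBIT = R$3,809,140.00 − R$1,890,900 = R$1,918,240.00.
Degree of operating leverage = R$3,809,140.00 / R$1,918,240.00 = 1.9857.

1.99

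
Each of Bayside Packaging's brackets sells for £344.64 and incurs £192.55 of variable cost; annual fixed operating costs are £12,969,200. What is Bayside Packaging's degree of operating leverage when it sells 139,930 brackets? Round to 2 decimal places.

Contribution at this volume is 139,930 × £152.09 = £21,281,953.70.
Operating income = contribution − fixed costs = £21,281,953.70 − £12,969,200 = £8,312,753.70.
Degree of operating leverage = £21,281,953.70 / £8,312,753.70 = 2.5602.

2.56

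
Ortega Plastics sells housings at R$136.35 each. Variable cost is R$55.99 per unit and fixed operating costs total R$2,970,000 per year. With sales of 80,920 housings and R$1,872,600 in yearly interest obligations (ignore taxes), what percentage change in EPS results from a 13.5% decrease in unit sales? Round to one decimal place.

-52.9%

Total contribution margin = 80,920 × R$80.36 = R$6,502,731.20.
EBIT = R$6,502,731.20 − R$2,970,000 = R$3,532,731.20.
After interest of R$1,872,600.00, pre-tax earnings = R$1,660,131.20.
DCL = total CM / (EBIT − I) = R$6,502,731.20 / R$1,660,131.20 = 3.9170.
%ΔEPS = DCL × %ΔSales = 3.9170 × -13.5% = -52.9%.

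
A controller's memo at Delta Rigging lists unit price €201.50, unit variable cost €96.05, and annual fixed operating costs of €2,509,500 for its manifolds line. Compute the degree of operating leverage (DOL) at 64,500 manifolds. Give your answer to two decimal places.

Total contribution margin = 64,500 × €105.45 = €6,801,525.00.
EBIT = €6,801,525.00 − €2,509,500 = €4,292,025.00.
DOL = contribution ÷ EBIT = €6,801,525.00 ÷ €4,292,025.00 = 1.5847.

1.58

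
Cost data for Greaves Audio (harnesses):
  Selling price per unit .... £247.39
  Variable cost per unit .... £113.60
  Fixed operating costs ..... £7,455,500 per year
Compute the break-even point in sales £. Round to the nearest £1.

Contribution margin per unit = £247.39 − £113.60 = £133.79, a CM ratio of £133.79 ÷ £247.39 = 0.5408.
Break-even revenue = fixed costs × price ÷ CM = £7,455,500 × £247.39 ÷ £133.79 = £13,785,904.

£13,785,904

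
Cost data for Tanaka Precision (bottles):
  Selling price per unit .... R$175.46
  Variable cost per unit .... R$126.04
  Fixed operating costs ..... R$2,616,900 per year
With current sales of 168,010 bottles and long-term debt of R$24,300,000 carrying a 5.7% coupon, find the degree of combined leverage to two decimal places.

Total contribution margin = 168,010 × R$49.42 = R$8,303,054.20.
Subtracting fixed costs: EBIT = R$8,303,054.20 − R$2,616,900 = R$5,686,154.20. Interest = R$1,385,100.00.
DOL = R$8,303,054.20 ÷ R$5,686,154.20 = 1.4602; DFL = R$5,686,154.20 ÷ R$4,301,054.20 = 1.3220.
DCL = DOL × DFL = 1.4602 × 1.3220 = 1.9304.

1.93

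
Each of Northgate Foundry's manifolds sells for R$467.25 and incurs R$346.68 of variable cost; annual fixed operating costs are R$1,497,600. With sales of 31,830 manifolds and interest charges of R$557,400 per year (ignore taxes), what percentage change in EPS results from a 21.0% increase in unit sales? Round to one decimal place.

+45.2%

At 31,830 units, contribution = 31,830 × R$120.57 = R$3,837,743.10.
Subtracting fixed costs: EBIT = R$3,837,743.10 − R$1,497,600 = R$2,340,143.10.
After interest of R$557,400.00, pre-tax earnings = R$1,782,743.10.
Degree of combined leverage = contribution ÷ (EBIT − I) = R$3,837,743.10 ÷ R$1,782,743.10 = 2.1527.
EPS therefore changes by 2.1527 × (+21.0%) = +45.2%.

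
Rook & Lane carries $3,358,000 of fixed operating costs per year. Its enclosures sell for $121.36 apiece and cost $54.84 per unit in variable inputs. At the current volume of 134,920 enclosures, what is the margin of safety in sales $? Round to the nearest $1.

Unit CM = price − variable cost = $121.36 − $54.84 = $66.52. Break-even units = $3,358,000 ÷ $66.52 = 50,481.06; break-even revenue = 50,481.06 × $121.36 = $6,126,381.24.
Actual sales revenue = 134,920 × $121.36 = $16,373,891.20.
Margin of safety = $16,373,891.20 − $6,126,381.24 = $10,247,510.

$10,247,510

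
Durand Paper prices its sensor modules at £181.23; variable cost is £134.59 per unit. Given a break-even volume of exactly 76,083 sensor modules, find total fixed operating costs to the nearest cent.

£3,548,511.12

Contribution margin per unit = £181.23 − £134.59 = £46.64.
Since BE = FC / CM, FC = 76,083 × £46.64 = £3,548,511.12.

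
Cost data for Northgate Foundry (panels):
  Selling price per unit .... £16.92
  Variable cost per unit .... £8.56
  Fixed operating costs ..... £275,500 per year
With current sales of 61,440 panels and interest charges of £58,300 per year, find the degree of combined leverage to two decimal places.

2.86

Contribution at this volume is 61,440 × £8.36 = £513,638.40.
Subtracting fixed costs: EBIT = £513,638.40 − £275,500 = £238,138.40. Interest = £58,300.00, so EBIT − I = £179,838.40.
Degree of total leverage = total CM / (EBIT − interest) = £513,638.40 / £179,838.40 = 2.8561.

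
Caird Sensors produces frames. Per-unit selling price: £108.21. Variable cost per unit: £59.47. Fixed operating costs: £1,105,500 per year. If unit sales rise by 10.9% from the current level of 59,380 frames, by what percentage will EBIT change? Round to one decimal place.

At 59,380 units, contribution = 59,380 × £48.74 = £2,894,181.20.
Operating income = contribution − fixed costs = £2,894,181.20 − £1,105,500 = £1,788,681.20.
DOL = contribution ÷ EBIT = £2,894,181.20 ÷ £1,788,681.20 = 1.6181.
So EBIT moves 1.6181 × (+10.9%) = +17.6%.

+17.6%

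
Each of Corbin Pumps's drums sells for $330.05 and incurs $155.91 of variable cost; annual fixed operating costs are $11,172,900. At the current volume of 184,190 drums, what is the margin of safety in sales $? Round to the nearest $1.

Each unit contributes $330.05 − $155.91 = $174.14. Break-even units = $11,172,900 ÷ $174.14 = 64,160.45; break-even revenue = 64,160.45 × $330.05 = $21,176,155.08.
Actual sales revenue = 184,190 × $330.05 = $60,791,909.50.
Margin of safety = $60,791,909.50 − $21,176,155.08 = $39,615,754.

$39,615,754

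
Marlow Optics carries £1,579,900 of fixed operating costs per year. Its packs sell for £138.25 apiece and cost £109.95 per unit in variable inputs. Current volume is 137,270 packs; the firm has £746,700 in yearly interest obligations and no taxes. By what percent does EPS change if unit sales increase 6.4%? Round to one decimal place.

+16.0%

Total contribution margin = 137,270 × £28.30 = £3,884,741.00.
EBIT = £3,884,741.00 − £1,579,900 = £2,304,841.00.
Interest = £746,700.00, so EBIT − I = £1,558,141.00.
DCL = total CM / (EBIT − I) = £3,884,741.00 / £1,558,141.00 = 2.4932.
%ΔEPS = DCL × %ΔSales = 2.4932 × +6.4% = +16.0%.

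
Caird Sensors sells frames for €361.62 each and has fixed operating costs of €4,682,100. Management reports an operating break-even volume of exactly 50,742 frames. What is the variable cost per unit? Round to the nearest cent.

Contribution per unit must be FC / Q = €4,682,100 / 50,742 = €92.2727.
Hence VC = price − CM = €361.62 − €92.2727 = €269.35.

€269.35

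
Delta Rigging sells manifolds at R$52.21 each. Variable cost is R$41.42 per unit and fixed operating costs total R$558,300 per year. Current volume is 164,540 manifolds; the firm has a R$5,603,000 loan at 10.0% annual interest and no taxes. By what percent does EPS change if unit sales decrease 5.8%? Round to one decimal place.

-15.7%

At 164,540 units, contribution = 164,540 × R$10.79 = R$1,775,386.60.
Operating income = contribution − fixed costs = R$1,775,386.60 − R$558,300 = R$1,217,086.60.
Interest = R$560,300.00, so EBIT − I = R$656,786.60.
DCL = total CM / (EBIT − I) = R$1,775,386.60 / R$656,786.60 = 2.7031.
%ΔEPS = DCL × %ΔSales = 2.7031 × -5.8% = -15.7%.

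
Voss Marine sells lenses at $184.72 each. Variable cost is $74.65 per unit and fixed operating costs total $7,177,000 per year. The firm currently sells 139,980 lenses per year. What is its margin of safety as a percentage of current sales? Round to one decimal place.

53.4%

Each unit contributes $184.72 − $74.65 = $110.07. Break-even units = $7,177,000 ÷ $110.07 = 65,203.96; break-even revenue = 65,203.96 × $184.72 = $12,044,475.70.
Current sales = 139,980 × $184.72 = $25,857,105.60.
Margin of safety = ($25,857,105.60 − $12,044,475.70) ÷ $25,857,105.60 = 53.4%.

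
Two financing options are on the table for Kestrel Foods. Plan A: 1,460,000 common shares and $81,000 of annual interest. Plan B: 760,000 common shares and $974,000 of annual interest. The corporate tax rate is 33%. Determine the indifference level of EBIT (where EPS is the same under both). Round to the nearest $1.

At indifference, (EBIT − 81,000)(1 − t)/1,460,000 = (EBIT − 974,000)(1 − t)/760,000.
The (1 − t) factor cancels: (EBIT − 81,000) × 760,000 = (EBIT − 974,000) × 1,460,000.
EBIT × (1,460,000 − 760,000) = 974,000 × 1,460,000 − 81,000 × 760,000 = 1,360,480,000,000, so EBIT = 1,360,480,000,000 ÷ 700,000 = 1,943,542.86.

$1,943,543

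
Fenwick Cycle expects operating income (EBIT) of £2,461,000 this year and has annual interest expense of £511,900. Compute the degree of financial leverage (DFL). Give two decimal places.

1.26

Annual interest charges come to £511,900.00.
Degree of financial leverage = EBIT / (EBIT − interest) = £2,461,000 / £1,949,100.00 = 1.2626.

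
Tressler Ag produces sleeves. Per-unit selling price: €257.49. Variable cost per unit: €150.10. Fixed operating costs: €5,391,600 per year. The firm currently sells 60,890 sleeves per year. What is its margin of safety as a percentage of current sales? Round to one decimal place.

Each unit contributes €257.49 − €150.10 = €107.39. Break-even units = €5,391,600 ÷ €107.39 = 50,205.79; break-even revenue = 50,205.79 × €257.49 = €12,927,489.38.
Actual sales revenue = 60,890 × €257.49 = €15,678,566.10.
Margin of safety = (€15,678,566.10 − €12,927,489.38) ÷ €15,678,566.10 = 17.5%.

17.5%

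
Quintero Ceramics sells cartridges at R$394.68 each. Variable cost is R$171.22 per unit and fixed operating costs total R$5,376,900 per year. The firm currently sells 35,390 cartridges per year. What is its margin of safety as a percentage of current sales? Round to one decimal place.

32.0%

Each unit contributes R$394.68 − R$171.22 = R$223.46. Break-even units = R$5,376,900 ÷ R$223.46 = 24,062.02; break-even revenue = 24,062.02 × R$394.68 = R$9,496,799.84.
Current sales = 35,390 × R$394.68 = R$13,967,725.20.
Margin of safety = (R$13,967,725.20 − R$9,496,799.84) ÷ R$13,967,725.20 = 32.0%.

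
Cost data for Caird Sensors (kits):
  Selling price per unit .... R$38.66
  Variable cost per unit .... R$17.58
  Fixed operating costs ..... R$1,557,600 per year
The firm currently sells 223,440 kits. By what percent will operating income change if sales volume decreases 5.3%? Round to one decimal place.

Contribution at this volume is 223,440 × R$21.08 = R$4,710,115.20.
Operating income = contribution − fixed costs = R$4,710,115.20 − R$1,557,600 = R$3,152,515.20.
DOL = contribution ÷ EBIT = R$4,710,115.20 ÷ R$3,152,515.20 = 1.4941.
%ΔEBIT = DOL × %ΔSales = 1.4941 × -5.3% = -7.9%.

-7.9%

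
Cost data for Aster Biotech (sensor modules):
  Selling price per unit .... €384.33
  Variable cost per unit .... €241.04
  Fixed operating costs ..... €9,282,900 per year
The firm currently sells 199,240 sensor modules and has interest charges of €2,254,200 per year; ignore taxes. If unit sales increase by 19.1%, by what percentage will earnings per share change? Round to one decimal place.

Total contribution margin = 199,240 × €143.29 = €28,549,099.60.
Subtracting fixed costs: EBIT = €28,549,099.60 − €9,282,900 = €19,266,199.60.
After interest of €2,254,200.00, pre-tax earnings = €17,011,999.60.
DCL = total CM / (EBIT − I) = €28,549,099.60 / €17,011,999.60 = 1.6782.
EPS therefore changes by 1.6782 × (+19.1%) = +32.1%.

+32.1%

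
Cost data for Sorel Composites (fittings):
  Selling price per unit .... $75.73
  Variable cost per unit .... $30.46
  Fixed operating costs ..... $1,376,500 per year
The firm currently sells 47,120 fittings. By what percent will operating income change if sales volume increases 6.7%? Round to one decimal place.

Total contribution margin = 47,120 × $45.27 = $2,133,122.40.
EBIT = $2,133,122.40 − $1,376,500 = $756,622.40.
Degree of operating leverage = $2,133,122.40 / $756,622.40 = 2.8193.
%ΔEBIT = DOL × %ΔSales = 2.8193 × +6.7% = +18.9%.

+18.9%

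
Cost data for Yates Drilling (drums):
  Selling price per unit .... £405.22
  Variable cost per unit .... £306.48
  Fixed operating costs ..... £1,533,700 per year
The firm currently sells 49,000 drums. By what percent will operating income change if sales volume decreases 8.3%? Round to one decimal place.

Contribution at this volume is 49,000 × £98.74 = £4,838,260.00.
EBIT = £4,838,260.00 − £1,533,700 = £3,304,560.00.
DOL = contribution ÷ EBIT = £4,838,260.00 ÷ £3,304,560.00 = 1.4641.
So EBIT moves 1.4641 × (-8.3%) = -12.2%.

-12.2%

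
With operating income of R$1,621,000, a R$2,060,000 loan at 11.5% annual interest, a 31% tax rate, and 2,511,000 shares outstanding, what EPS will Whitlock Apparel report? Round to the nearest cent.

Interest = R$236,900.00, so EBT = R$1,621,000 − R$236,900.00 = R$1,384,100.00.
After tax at 31%: net income = R$1,384,100.00 × 0.69 = R$955,029.00.
Per share: R$955,029.00 / 2,511,000 shares = R$0.38.

R$0.38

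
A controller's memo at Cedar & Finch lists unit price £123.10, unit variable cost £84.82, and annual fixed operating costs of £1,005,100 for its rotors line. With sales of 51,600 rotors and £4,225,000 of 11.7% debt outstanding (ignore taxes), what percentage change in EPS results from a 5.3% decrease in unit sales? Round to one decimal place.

-22.0%

At 51,600 units, contribution = 51,600 × £38.28 = £1,975,248.00.
EBIT = £1,975,248.00 − £1,005,100 = £970,148.00.
After interest of £494,325.00, pre-tax earnings = £475,823.00.
Degree of combined leverage = contribution ÷ (EBIT − I) = £1,975,248.00 ÷ £475,823.00 = 4.1512.
%ΔEPS = DCL × %ΔSales = 4.1512 × -5.3% = -22.0%.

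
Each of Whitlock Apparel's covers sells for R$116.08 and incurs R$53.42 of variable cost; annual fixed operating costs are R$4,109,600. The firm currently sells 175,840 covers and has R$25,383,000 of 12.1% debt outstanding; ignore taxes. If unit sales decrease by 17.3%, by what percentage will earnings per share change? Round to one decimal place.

At 175,840 units, contribution = 175,840 × R$62.66 = R$11,018,134.40.
EBIT = R$11,018,134.40 − R$4,109,600 = R$6,908,534.40.
After interest of R$3,071,343.00, pre-tax earnings = R$3,837,191.40.
DCL = total CM / (EBIT − I) = R$11,018,134.40 / R$3,837,191.40 = 2.8714.
%ΔEPS = DCL × %ΔSales = 2.8714 × -17.3% = -49.7%.

-49.7%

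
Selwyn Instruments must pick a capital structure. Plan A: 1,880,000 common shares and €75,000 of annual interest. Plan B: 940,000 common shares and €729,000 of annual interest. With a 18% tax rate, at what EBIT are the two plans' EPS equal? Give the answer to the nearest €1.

Set EPS_A = EPS_B: (EBIT − €75,000)(1 − 0.18) ÷ 1,880,000 = (EBIT − €729,000)(1 − 0.18) ÷ 940,000.
Cancelling (1 − t) and cross-multiplying: 940,000·(EBIT − 75,000) = 1,880,000·(EBIT − 729,000).
Solving, EBIT = (729,000·1,880,000 − 75,000·940,000) / (1,880,000 − 940,000) = 1,300,020,000,000 / 940,000 = 1,383,000.00.

€1,383,000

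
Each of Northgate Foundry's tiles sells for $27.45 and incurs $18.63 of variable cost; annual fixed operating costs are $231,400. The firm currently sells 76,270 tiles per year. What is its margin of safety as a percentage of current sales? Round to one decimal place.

Each unit contributes $27.45 − $18.63 = $8.82. Break-even units = $231,400 ÷ $8.82 = 26,235.83; break-even revenue = 26,235.83 × $27.45 = $720,173.47.
Current sales = 76,270 × $27.45 = $2,093,611.50.
Margin of safety = ($2,093,611.50 − $720,173.47) ÷ $2,093,611.50 = 65.6%.

65.6%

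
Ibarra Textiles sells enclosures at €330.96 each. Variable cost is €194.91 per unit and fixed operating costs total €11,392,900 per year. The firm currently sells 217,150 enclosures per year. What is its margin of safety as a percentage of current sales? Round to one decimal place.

Contribution margin per unit = €330.96 − €194.91 = €136.05. Break-even units = €11,392,900 ÷ €136.05 = 83,740.54; break-even revenue = 83,740.54 × €330.96 = €27,714,767.98.
Actual sales revenue = 217,150 × €330.96 = €71,867,964.00.
Margin of safety = (€71,867,964.00 − €27,714,767.98) ÷ €71,867,964.00 = 61.4%.

61.4%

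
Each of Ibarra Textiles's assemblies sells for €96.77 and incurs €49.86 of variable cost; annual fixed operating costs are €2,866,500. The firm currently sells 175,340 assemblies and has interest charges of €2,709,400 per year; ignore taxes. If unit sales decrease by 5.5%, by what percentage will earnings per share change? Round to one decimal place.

-17.1%

At 175,340 units, contribution = 175,340 × €46.91 = €8,225,199.40.
Operating income = contribution − fixed costs = €8,225,199.40 − €2,866,500 = €5,358,699.40.
Interest = €2,709,400.00, so EBIT − I = €2,649,299.40.
DCL = total CM / (EBIT − I) = €8,225,199.40 / €2,649,299.40 = 3.1047.
%ΔEPS = DCL × %ΔSales = 3.1047 × -5.5% = -17.1%.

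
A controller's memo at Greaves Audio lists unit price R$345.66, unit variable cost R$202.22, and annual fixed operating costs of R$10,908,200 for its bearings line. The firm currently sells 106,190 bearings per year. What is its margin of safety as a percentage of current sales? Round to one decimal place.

Each unit contributes R$345.66 − R$202.22 = R$143.44. Break-even units = R$10,908,200 ÷ R$143.44 = 76,047.13; break-even revenue = 76,047.13 × R$345.66 = R$26,286,450.17.
Current sales = 106,190 × R$345.66 = R$36,705,635.40.
Margin of safety = (R$36,705,635.40 − R$26,286,450.17) ÷ R$36,705,635.40 = 28.4%.

28.4%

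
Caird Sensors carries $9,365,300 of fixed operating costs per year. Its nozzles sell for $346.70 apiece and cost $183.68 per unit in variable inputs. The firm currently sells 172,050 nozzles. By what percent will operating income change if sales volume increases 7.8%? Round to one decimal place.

Total contribution margin = 172,050 × $163.02 = $28,047,591.00.
EBIT = $28,047,591.00 − $9,365,300 = $18,682,291.00.
Degree of operating leverage = $28,047,591.00 / $18,682,291.00 = 1.5013.
%ΔEBIT = DOL × %ΔSales = 1.5013 × +7.8% = +11.7%.

+11.7%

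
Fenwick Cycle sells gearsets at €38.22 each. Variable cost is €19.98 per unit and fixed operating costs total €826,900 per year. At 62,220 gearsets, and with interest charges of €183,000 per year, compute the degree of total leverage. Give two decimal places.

Total contribution margin = 62,220 × €18.24 = €1,134,892.80.
Operating income = contribution − fixed costs = €1,134,892.80 − €826,900 = €307,992.80. Interest = €183,000.00.
DOL = €1,134,892.80 ÷ €307,992.80 = 3.6848; DFL = €307,992.80 ÷ €124,992.80 = 2.4641.
DCL = DOL × DFL = 3.6848 × 2.4641 = 9.0797.

9.08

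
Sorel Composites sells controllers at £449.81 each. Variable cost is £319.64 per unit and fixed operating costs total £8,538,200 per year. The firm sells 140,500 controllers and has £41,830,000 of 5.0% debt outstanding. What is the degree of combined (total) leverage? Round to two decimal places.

2.39

Contribution at this volume is 140,500 × £130.17 = £18,288,885.00.
Operating income = contribution − fixed costs = £18,288,885.00 − £8,538,200 = £9,750,685.00. Interest = £2,091,500.00.
DOL = £18,288,885.00 ÷ £9,750,685.00 = 1.8757; DFL = £9,750,685.00 ÷ £7,659,185.00 = 1.2731.
DCL = DOL × DFL = 1.8757 × 1.2731 = 2.3880.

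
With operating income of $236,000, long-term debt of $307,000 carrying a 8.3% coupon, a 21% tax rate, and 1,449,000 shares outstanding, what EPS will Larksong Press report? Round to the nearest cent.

Interest = $25,481.00, so EBT = $236,000 − $25,481.00 = $210,519.00.
Net income = $210,519.00 × (1 − 0.21) = $166,310.01.
EPS = $166,310.01 ÷ 1,449,000 = $0.11.

$0.11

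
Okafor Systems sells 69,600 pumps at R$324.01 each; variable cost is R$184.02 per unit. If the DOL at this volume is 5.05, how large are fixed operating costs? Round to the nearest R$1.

Contribution at this volume is 69,600 × R$139.99 = R$9,743,304.00.
DOL = contribution / EBIT, so EBIT = R$9,743,304.00 / 5.05 = R$1,929,367.13.
Fixed costs = CM − EBIT = R$9,743,304.00 − R$1,929,367.13 = R$7,813,937.

R$7,813,937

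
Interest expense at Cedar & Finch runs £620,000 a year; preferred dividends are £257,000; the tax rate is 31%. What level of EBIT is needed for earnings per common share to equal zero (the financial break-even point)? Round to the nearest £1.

£992,464

Grossing the preferred dividend up to pre-tax terms: £257,000 / (1 − 0.31) = £372,463.77.
EPS = 0 when EBIT covers interest plus the pre-tax preferred burden: £620,000 + £372,463.77 = £992,463.77.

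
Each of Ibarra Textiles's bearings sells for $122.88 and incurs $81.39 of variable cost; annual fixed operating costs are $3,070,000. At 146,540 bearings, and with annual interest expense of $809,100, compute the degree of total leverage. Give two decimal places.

2.76

Contribution at this volume is 146,540 × $41.49 = $6,079,944.60.
EBIT = $6,079,944.60 − $3,070,000 = $3,009,944.60. Interest = $809,100.00.
DOL = $6,079,944.60 ÷ $3,009,944.60 = 2.0200; DFL = $3,009,944.60 ÷ $2,200,844.60 = 1.3676.
DCL = DOL × DFL = 2.0200 × 1.3676 = 2.7626.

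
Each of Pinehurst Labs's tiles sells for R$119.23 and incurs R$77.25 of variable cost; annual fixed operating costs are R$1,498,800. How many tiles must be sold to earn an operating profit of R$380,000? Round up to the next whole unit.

Unit CM = price − variable cost = R$119.23 − R$77.25 = R$41.98.
Units = (FC + target) / CM = (R$1,498,800 + R$380,000) / R$41.98 = 44,754.65, so 44,755 tiles.

44,755 tiles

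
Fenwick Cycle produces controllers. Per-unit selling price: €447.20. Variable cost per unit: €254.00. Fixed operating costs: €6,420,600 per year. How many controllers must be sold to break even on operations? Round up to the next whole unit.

33,233 controllers

Unit CM = price − variable cost = €447.20 − €254.00 = €193.20.
Break-even volume = fixed costs ÷ CM per unit = €6,420,600 ÷ €193.20 = 33,232.92, so 33,233 controllers.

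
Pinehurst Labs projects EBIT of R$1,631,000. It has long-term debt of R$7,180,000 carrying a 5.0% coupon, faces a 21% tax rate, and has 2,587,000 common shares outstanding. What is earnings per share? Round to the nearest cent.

Interest = R$359,000.00, so EBT = R$1,631,000 − R$359,000.00 = R$1,272,000.00.
Net income = R$1,272,000.00 × (1 − 0.21) = R$1,004,880.00.
EPS = R$1,004,880.00 ÷ 2,587,000 = R$0.39.

R$0.39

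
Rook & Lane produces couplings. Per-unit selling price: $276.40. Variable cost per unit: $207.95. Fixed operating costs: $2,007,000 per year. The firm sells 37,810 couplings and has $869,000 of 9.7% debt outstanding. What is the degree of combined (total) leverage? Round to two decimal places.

Contribution at this volume is 37,810 × $68.45 = $2,588,094.50.
Subtracting fixed costs: EBIT = $2,588,094.50 − $2,007,000 = $581,094.50. Interest = $84,293.00, so EBIT − I = $496,801.50.
DCL = contribution ÷ (EBIT − I) = $2,588,094.50 ÷ $496,801.50 = 5.2095.

5.21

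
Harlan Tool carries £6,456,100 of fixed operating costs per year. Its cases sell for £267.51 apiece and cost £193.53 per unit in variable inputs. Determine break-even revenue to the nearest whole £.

CM per unit = £267.51 − £193.53 = £73.98; CM ratio = £73.98 / £267.51 = 0.2766.
Break-even sales = FC ÷ CM ratio = £6,456,100 × £267.51 / £73.98 = £23,345,111.

£23,345,111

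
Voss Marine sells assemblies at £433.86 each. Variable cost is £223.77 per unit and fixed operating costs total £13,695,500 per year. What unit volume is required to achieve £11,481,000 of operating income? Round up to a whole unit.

Unit CM = price − variable cost = £433.86 − £223.77 = £210.09.
Units = (FC + target) / CM = (£13,695,500 + £11,481,000) / £210.09 = 119,836.74, so 119,837 assemblies.

119,837 assemblies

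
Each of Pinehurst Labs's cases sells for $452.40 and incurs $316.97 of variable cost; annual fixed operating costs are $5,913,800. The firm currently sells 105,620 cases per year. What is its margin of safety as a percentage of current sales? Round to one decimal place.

Each unit contributes $452.40 − $316.97 = $135.43. Break-even units = $5,913,800 ÷ $135.43 = 43,666.84; break-even revenue = 43,666.84 × $452.40 = $19,754,877.94.
Current sales = 105,620 × $452.40 = $47,782,488.00.
Margin of safety = ($47,782,488.00 − $19,754,877.94) ÷ $47,782,488.00 = 58.7%.

58.7%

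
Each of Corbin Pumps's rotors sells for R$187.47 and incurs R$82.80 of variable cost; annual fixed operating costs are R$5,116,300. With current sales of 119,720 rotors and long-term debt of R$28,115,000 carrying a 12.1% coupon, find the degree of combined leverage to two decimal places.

Contribution at this volume is 119,720 × R$104.67 = R$12,531,092.40.
Operating income = contribution − fixed costs = R$12,531,092.40 − R$5,116,300 = R$7,414,792.40. Interest = R$3,401,915.00.
DOL = R$12,531,092.40 ÷ R$7,414,792.40 = 1.6900; DFL = R$7,414,792.40 ÷ R$4,012,877.40 = 1.8477.
Combined leverage = 1.6900 × 1.8477 = 3.1226.

3.12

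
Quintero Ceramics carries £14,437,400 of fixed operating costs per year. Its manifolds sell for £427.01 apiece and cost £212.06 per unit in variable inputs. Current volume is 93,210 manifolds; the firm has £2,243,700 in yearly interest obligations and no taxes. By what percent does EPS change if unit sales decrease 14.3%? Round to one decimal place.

-85.4%

Contribution at this volume is 93,210 × £214.95 = £20,035,489.50.
Operating income = contribution − fixed costs = £20,035,489.50 − £14,437,400 = £5,598,089.50.
Interest = £2,243,700.00, so EBIT − I = £3,354,389.50.
Degree of combined leverage = contribution ÷ (EBIT − I) = £20,035,489.50 ÷ £3,354,389.50 = 5.9729.
EPS therefore changes by 5.9729 × (-14.3%) = -85.4%.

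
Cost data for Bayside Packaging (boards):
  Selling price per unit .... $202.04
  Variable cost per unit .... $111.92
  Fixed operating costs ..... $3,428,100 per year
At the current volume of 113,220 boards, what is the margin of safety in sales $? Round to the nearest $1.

$15,189,512

Each unit contributes $202.04 − $111.92 = $90.12. Break-even units = $3,428,100 ÷ $90.12 = 38,039.28; break-even revenue = 38,039.28 × $202.04 = $7,685,456.32.
Actual sales revenue = 113,220 × $202.04 = $22,874,968.80.
Margin of safety = $22,874,968.80 − $7,685,456.32 = $15,189,512.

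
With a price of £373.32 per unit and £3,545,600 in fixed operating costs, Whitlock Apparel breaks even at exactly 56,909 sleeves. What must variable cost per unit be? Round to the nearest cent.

£311.02

At break-even, FC = Q × (P − VC), so P − VC = £3,545,600 ÷ 56,909 = £62.3030.
Variable cost per unit = £373.32 − £62.3030 = £311.02.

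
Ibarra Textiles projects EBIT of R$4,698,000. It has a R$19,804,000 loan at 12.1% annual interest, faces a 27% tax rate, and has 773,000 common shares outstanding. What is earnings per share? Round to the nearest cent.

Pre-tax income = R$4,698,000 − R$2,396,284.00 = R$2,301,716.00.
Net income = R$2,301,716.00 × (1 − 0.27) = R$1,680,252.68.
Per share: R$1,680,252.68 / 773,000 shares = R$2.17.

R$2.17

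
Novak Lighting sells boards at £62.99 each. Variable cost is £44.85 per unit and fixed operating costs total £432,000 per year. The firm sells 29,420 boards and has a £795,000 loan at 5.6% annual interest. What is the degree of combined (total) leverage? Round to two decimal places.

9.34

At 29,420 units, contribution = 29,420 × £18.14 = £533,678.80.
Subtracting fixed costs: EBIT = £533,678.80 − £432,000 = £101,678.80. Interest = £44,520.00, so EBIT − I = £57,158.80.
DCL = contribution ÷ (EBIT − I) = £533,678.80 ÷ £57,158.80 = 9.3368.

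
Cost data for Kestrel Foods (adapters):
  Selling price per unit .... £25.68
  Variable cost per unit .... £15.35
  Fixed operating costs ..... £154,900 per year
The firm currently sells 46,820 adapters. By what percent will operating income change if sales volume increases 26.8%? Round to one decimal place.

+39.4%

Total contribution margin = 46,820 × £10.33 = £483,650.60.
Operating income = contribution − fixed costs = £483,650.60 − £154,900 = £328,750.60.
DOL = contribution ÷ EBIT = £483,650.60 ÷ £328,750.60 = 1.4712.
So EBIT moves 1.4712 × (+26.8%) = +39.4%.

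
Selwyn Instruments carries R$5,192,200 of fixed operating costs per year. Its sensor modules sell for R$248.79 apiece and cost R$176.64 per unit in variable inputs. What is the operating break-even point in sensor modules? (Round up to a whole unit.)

71,964 sensor modules

Contribution margin per unit = R$248.79 − R$176.64 = R$72.15.
Break-even volume = fixed costs ÷ CM per unit = R$5,192,200 ÷ R$72.15 = 71,963.96, so 71,964 sensor modules.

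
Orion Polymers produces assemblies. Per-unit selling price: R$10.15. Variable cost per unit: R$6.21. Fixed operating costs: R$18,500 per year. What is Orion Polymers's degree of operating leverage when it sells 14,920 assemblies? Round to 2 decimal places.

Total contribution margin = 14,920 × R$3.94 = R$58,784.80.
Operating income = contribution − fixed costs = R$58,784.80 − R$18,500 = R$40,284.80.
So DOL = total CM / EBIT = R$58,784.80 / R$40,284.80 = 1.4592.

1.46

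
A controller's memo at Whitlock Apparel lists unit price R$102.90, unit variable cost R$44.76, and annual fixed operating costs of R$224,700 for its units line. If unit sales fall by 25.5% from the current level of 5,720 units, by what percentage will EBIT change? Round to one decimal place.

At 5,720 units, contribution = 5,720 × R$58.14 = R$332,560.80.
EBIT = R$332,560.80 − R$224,700 = R$107,860.80.
DOL = contribution ÷ EBIT = R$332,560.80 ÷ R$107,860.80 = 3.0832.
So EBIT moves 3.0832 × (-25.5%) = -78.6%.

-78.6%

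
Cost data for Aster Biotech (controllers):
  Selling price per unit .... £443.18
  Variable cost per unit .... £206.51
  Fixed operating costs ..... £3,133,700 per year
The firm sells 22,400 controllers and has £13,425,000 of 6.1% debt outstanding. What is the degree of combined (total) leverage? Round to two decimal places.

3.93

At 22,400 units, contribution = 22,400 × £236.67 = £5,301,408.00.
EBIT = £5,301,408.00 − £3,133,700 = £2,167,708.00. Interest = £818,925.00.
DOL = £5,301,408.00 ÷ £2,167,708.00 = 2.4456; DFL = £2,167,708.00 ÷ £1,348,783.00 = 1.6072.
Combined leverage = 2.4456 × 1.6072 = 3.9306.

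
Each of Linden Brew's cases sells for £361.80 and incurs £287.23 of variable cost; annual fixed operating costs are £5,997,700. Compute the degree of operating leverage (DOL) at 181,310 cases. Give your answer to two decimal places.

Total contribution margin = 181,310 × £74.57 = £13,520,286.70.
Subtracting fixed costs: EBIT = £13,520,286.70 − £5,997,700 = £7,522,586.70.
DOL = contribution ÷ EBIT = £13,520,286.70 ÷ £7,522,586.70 = 1.7973.

1.80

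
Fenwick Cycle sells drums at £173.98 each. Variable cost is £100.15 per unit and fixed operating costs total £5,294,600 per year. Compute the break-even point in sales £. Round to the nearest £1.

£12,476,697

Contribution margin per unit = £173.98 − £100.15 = £73.83, a CM ratio of £73.83 ÷ £173.98 = 0.4244.
Break-even revenue = fixed costs × price ÷ CM = £5,294,600 × £173.98 ÷ £73.83 = £12,476,697.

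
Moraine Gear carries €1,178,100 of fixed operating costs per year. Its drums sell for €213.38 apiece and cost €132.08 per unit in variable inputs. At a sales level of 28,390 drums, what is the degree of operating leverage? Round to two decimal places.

Total contribution margin = 28,390 × €81.30 = €2,308,107.00.
Operating income = contribution − fixed costs = €2,308,107.00 − €1,178,100 = €1,130,007.00.
DOL = contribution ÷ EBIT = €2,308,107.00 ÷ €1,130,007.00 = 2.0426.

2.04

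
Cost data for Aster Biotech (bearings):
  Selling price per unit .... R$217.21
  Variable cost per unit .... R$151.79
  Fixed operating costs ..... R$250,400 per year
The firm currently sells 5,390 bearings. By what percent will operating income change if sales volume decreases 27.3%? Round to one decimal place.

At 5,390 units, contribution = 5,390 × R$65.42 = R$352,613.80.
Operating income = contribution − fixed costs = R$352,613.80 − R$250,400 = R$102,213.80.
So DOL = total CM / EBIT = R$352,613.80 / R$102,213.80 = 3.4498.
Operating income changes by 3.4498 × -27.3% = -94.2%.

-94.2%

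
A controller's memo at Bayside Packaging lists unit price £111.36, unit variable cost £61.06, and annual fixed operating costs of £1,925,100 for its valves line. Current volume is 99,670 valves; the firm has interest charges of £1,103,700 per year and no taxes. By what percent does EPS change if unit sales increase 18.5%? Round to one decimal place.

+46.7%

At 99,670 units, contribution = 99,670 × £50.30 = £5,013,401.00.
EBIT = £5,013,401.00 − £1,925,100 = £3,088,301.00.
Interest = £1,103,700.00, so EBIT − I = £1,984,601.00.
DCL = total CM / (EBIT − I) = £5,013,401.00 / £1,984,601.00 = 2.5262.
%ΔEPS = DCL × %ΔSales = 2.5262 × +18.5% = +46.7%.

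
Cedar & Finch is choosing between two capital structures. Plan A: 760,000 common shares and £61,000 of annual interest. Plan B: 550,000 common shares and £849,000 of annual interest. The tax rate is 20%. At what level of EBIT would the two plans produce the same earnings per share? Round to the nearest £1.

£2,912,810

At indifference, (EBIT − 61,000)(1 − t)/760,000 = (EBIT − 849,000)(1 − t)/550,000.
Cancelling (1 − t) and cross-multiplying: 550,000·(EBIT − 61,000) = 760,000·(EBIT − 849,000).
EBIT × (760,000 − 550,000) = 849,000 × 760,000 − 61,000 × 550,000 = 611,690,000,000, so EBIT = 611,690,000,000 ÷ 210,000 = 2,912,809.52.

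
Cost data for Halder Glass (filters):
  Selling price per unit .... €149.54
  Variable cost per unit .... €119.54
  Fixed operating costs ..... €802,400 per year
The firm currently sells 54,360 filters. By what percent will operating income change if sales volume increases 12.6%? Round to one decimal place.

+24.8%

Total contribution margin = 54,360 × €30.00 = €1,630,800.00.
Subtracting fixed costs: EBIT = €1,630,800.00 − €802,400 = €828,400.00.
Degree of operating leverage = €1,630,800.00 / €828,400.00 = 1.9686.
So EBIT moves 1.9686 × (+12.6%) = +24.8%.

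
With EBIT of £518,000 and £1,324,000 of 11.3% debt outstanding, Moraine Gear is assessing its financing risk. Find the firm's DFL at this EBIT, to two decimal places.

Interest = £149,612.00.
Degree of financial leverage = EBIT / (EBIT − interest) = £518,000 / £368,388.00 = 1.4061.

1.41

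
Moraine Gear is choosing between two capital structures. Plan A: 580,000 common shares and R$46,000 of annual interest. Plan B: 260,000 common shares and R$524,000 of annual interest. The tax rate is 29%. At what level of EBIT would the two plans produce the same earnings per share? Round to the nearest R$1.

R$912,375

At indifference, (EBIT − 46,000)(1 − t)/580,000 = (EBIT − 524,000)(1 − t)/260,000.
Cancelling (1 − t) and cross-multiplying: 260,000·(EBIT − 46,000) = 580,000·(EBIT − 524,000).
EBIT × (580,000 − 260,000) = 524,000 × 580,000 − 46,000 × 260,000 = 291,960,000,000, so EBIT = 291,960,000,000 ÷ 320,000 = 912,375.00.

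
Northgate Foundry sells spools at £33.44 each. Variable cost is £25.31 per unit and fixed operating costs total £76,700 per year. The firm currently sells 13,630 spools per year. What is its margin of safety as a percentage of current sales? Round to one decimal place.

30.8%

Unit CM = price − variable cost = £33.44 − £25.31 = £8.13. Break-even units = £76,700 ÷ £8.13 = 9,434.19; break-even revenue = 9,434.19 × £33.44 = £315,479.46.
Actual sales revenue = 13,630 × £33.44 = £455,787.20.
Margin of safety = (£455,787.20 − £315,479.46) ÷ £455,787.20 = 30.8%.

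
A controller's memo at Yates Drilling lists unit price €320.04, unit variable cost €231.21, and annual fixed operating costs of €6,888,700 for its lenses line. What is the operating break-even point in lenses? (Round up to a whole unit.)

Contribution margin per unit = €320.04 − €231.21 = €88.83.
Break-even Q = €6,888,700 / €88.83 = 77,549.25 → 77,550 lenses.

77,550 lenses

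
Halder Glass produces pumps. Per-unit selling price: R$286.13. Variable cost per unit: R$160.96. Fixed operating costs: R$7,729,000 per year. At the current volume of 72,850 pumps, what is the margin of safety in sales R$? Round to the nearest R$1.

Unit CM = price − variable cost = R$286.13 − R$160.96 = R$125.17. Break-even units = R$7,729,000 ÷ R$125.17 = 61,748.02; break-even revenue = 61,748.02 × R$286.13 = R$17,667,961.73.
Actual sales revenue = 72,850 × R$286.13 = R$20,844,570.50.
Margin of safety = R$20,844,570.50 − R$17,667,961.73 = R$3,176,609.

R$3,176,609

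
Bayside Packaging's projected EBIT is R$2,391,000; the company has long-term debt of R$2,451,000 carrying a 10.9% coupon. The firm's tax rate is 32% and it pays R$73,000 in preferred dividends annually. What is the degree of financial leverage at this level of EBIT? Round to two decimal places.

Interest = R$267,159.00.
Pre-tax preferred-dividend burden = R$73,000 ÷ (1 − 0.32) = R$107,352.94.
DFL = EBIT ÷ [EBIT − I − D_p/(1−t)] = R$2,391,000 ÷ [R$2,391,000 − R$267,159.00 − R$107,352.94] = R$2,391,000 ÷ R$2,016,488.06 = 1.1857.

1.19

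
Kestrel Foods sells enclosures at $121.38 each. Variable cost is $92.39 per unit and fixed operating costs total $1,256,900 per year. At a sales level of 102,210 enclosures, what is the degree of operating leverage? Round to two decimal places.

Contribution at this volume is 102,210 × $28.99 = $2,963,067.90.
EBIT = $2,963,067.90 − $1,256,900 = $1,706,167.90.
DOL = contribution ÷ EBIT = $2,963,067.90 ÷ $1,706,167.90 = 1.7367.

1.74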